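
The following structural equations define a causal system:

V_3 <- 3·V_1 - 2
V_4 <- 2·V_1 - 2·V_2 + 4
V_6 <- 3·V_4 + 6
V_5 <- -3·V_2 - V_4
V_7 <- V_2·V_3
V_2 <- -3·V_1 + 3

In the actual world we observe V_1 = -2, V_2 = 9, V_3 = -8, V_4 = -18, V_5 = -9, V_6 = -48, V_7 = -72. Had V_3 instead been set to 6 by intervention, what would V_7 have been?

54

The intervention breaks the incoming arrows to V_3: V_3 <- 3·V_1 - 2 no longer applies, and V_3 = 6.
V_2 = -3·V_1 + 3  [with V_1=-2]  = 9
V_7 = V_2·V_3  [with V_2=9, V_3=6]  = 54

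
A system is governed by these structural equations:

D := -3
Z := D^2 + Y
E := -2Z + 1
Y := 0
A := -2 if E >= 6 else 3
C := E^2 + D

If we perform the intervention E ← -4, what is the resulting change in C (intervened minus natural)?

Intervening sets E = -4 and removes its equation (E := -2Z + 1).
C = E^2 + D  [with E=-4, D=-3]  = 13
Without intervention: Z = D^2 + Y  [with D=-3, Y=0]  = 9; E = -2Z + 1  [with Z=9]  = -17; C = E^2 + D  [with E=-17, D=-3]  = 286.
Change = 13 − 286 = -273.

-273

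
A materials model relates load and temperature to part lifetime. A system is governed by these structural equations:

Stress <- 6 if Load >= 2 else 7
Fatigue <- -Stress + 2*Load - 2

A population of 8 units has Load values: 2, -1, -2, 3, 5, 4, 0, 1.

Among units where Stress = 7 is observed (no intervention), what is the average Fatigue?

E[Fatigue|Stress=7] averages over only the 4 units with Stress=7 (Load = -1, -2, 0, 1): Fatigue = -11, -13, -9, -7, mean -10.

-10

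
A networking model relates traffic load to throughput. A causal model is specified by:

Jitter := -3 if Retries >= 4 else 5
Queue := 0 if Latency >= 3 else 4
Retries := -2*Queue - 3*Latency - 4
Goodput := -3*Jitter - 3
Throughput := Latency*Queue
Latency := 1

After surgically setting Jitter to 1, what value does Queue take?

4

The intervention breaks the incoming arrows to Jitter: Jitter := -3 if Retries >= 4 else 5 no longer applies, and Jitter = 1.
Since Queue is not a descendant of the intervened variable, it is unaffected.
Queue = 0 if Latency >= 3 else 4  [with Latency=1]  = 4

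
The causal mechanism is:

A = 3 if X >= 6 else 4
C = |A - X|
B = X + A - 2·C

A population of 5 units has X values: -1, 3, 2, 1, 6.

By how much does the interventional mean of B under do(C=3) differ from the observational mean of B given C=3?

-1

Every unit gets C=3 under the intervention. B values become -3, 1, 0, -1, 3; E[B|do(C=3)] = 0.
E[B|C=3] averages over only the 2 units with C=3 (X = 1, 6): B = -1, 3, mean 1.
Difference = 0 − 1 = -1.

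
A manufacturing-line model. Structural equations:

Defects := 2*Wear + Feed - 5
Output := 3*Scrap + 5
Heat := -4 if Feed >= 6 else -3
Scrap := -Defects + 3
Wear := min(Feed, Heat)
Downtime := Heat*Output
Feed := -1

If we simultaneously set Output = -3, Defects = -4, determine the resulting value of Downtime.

Under do(Output = -3, Defects = -4), each intervened variable's structural equation is replaced by its fixed value.
Heat = -4 if Feed >= 6 else -3  [with Feed=-1]  = -3
Downtime = Heat*Output  [with Heat=-3, Output=-3]  = 9

9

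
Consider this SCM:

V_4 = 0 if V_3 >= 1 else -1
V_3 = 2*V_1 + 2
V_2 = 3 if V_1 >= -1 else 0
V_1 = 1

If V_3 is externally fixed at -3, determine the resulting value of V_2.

Under do(V_3=-3), the mechanism V_3 = 2*V_1 + 2 is discarded; V_3 is fixed at -3.
Since V_2 is not a descendant of the intervened variable, it is unaffected.
V_2 = 3 if V_1 >= -1 else 0  [with V_1=1]  = 3

3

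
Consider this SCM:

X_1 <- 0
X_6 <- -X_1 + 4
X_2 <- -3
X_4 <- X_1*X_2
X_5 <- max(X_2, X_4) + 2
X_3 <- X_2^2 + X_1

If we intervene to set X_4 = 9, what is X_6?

4

Under do(X_4=9), the mechanism X_4 <- X_1*X_2 is discarded; X_4 is fixed at 9.
Since X_6 is not a descendant of the intervened variable, it is unaffected.
X_6 = -X_1 + 4  [with X_1=0]  = 4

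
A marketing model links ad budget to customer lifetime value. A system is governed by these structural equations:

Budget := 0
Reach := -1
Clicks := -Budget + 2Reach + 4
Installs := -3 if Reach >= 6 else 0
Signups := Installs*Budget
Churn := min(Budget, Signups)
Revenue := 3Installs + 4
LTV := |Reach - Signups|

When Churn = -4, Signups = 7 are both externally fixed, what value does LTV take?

8

Under do(Churn = -4, Signups = 7), each intervened variable's structural equation is replaced by its fixed value.
LTV = |Reach - Signups|  [with Reach=-1, Signups=7]  = 8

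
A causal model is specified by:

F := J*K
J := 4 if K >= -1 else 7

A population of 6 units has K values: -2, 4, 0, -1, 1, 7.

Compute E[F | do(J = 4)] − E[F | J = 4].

-2.8

The intervention sets J=4 in all 6 units regardless of K. Recomputing F per unit gives -8, 16, 0, -4, 4, 28; average 6.
E[F|J=4] averages over only the 5 units with J=4 (K = 4, 0, -1, 1, 7): F = 16, 0, -4, 4, 28, mean 8.8.
Difference = 6 − 8.8 = -2.8.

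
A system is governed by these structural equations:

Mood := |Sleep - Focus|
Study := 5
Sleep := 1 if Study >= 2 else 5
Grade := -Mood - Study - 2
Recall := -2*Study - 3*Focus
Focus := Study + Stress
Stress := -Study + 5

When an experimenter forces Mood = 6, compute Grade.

-13

Under do(Mood=6), the mechanism Mood := |Sleep - Focus| is discarded; Mood is fixed at 6.
Grade = -Mood - Study - 2  [with Mood=6, Study=5]  = -13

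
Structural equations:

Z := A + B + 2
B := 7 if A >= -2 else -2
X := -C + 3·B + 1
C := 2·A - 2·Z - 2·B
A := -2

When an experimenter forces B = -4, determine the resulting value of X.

-23

do(B=-4) replaces the equation B := 7 if A >= -2 else -2 with the constant B = -4.
Z = A + B + 2  [with A=-2, B=-4]  = -4
C = 2·A - 2·Z - 2·B  [with A=-2, Z=-4, B=-4]  = 12
X = -C + 3·B + 1  [with C=12, B=-4]  = -23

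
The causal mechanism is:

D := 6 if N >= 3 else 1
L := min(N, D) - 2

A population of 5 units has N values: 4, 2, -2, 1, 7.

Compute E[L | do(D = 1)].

Under do(D=1), D's equation is replaced by D=1 for every unit. Per-unit L: -1, -1, -4, -1, -1. Mean = -1.6.

-1.6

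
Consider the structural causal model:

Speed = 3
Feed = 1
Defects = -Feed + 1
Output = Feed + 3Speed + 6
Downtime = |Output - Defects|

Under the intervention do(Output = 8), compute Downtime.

Intervening sets Output = 8 and removes its equation (Output = Feed + 3Speed + 6).
Defects = -Feed + 1  [with Feed=1]  = 0
Downtime = |Output - Defects|  [with Output=8, Defects=0]  = 8

8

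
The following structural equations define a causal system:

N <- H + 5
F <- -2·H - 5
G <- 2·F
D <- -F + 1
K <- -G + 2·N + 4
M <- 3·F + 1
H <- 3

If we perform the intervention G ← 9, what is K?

11

The intervention breaks the incoming arrows to G: G <- 2·F no longer applies, and G = 9.
N = H + 5  [with H=3]  = 8
K = -G + 2·N + 4  [with G=9, N=8]  = 11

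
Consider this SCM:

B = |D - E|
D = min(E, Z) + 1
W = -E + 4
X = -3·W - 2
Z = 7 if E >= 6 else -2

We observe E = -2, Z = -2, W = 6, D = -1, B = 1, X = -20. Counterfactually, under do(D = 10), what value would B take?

Intervening sets D = 10 and removes its equation (D = min(E, Z) + 1).
B = |D - E|  [with D=10, E=-2]  = 12

12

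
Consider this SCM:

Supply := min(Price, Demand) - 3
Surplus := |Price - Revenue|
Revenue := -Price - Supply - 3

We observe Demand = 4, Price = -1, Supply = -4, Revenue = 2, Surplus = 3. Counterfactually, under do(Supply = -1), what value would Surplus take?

do(Supply=-1) replaces the equation Supply := min(Price, Demand) - 3 with the constant Supply = -1.
Revenue = -Price - Supply - 3  [with Price=-1, Supply=-1]  = -1
Surplus = |Price - Revenue|  [with Price=-1, Revenue=-1]  = 0

0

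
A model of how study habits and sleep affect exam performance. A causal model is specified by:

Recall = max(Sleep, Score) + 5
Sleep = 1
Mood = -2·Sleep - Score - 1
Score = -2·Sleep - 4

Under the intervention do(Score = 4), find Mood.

-7

The intervention breaks the incoming arrows to Score: Score = -2·Sleep - 4 no longer applies, and Score = 4.
Mood = -2·Sleep - Score - 1  [with Sleep=1, Score=4]  = -7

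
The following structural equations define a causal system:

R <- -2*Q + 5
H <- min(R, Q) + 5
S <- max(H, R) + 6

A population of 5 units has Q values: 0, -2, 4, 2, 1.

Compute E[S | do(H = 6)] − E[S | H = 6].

The intervention sets H=6 in all 5 units regardless of Q. Recomputing S per unit gives 12, 15, 12, 12, 12; average 12.6.
Conditioning on H=6 selects the 2 unit(s) with Q ∈ {2, 1}. Their S values: 12, 12. Mean = 12.
Difference = 12.6 − 12 = 0.6.

0.6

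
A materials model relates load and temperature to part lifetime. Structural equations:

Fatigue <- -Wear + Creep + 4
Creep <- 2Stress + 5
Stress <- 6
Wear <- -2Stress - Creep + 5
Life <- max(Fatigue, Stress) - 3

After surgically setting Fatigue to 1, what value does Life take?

3

Intervening sets Fatigue = 1 and removes its equation (Fatigue <- -Wear + Creep + 4).
Life = max(Fatigue, Stress) - 3  [with Fatigue=1, Stress=6]  = 3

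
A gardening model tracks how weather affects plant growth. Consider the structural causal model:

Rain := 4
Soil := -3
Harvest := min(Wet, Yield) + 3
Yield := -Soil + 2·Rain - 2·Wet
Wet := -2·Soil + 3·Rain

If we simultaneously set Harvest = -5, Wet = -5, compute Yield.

Under do(Harvest = -5, Wet = -5), each intervened variable's structural equation is replaced by its fixed value.
Yield = -Soil + 2·Rain - 2·Wet  [with Soil=-3, Rain=4, Wet=-5]  = 21

21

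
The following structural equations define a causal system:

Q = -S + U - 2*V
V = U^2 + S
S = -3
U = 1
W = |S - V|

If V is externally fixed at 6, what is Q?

-8

do(V=6) replaces the equation V = U^2 + S with the constant V = 6.
Q = -S + U - 2*V  [with S=-3, U=1, V=6]  = -8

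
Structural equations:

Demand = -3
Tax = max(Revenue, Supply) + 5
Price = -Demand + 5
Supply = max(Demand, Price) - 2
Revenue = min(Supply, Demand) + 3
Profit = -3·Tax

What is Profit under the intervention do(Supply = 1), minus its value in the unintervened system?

15

The intervention breaks the incoming arrows to Supply: Supply = max(Demand, Price) - 2 no longer applies, and Supply = 1.
Revenue = min(Supply, Demand) + 3  [with Supply=1, Demand=-3]  = 0
Tax = max(Revenue, Supply) + 5  [with Revenue=0, Supply=1]  = 6
Profit = -3·Tax  [with Tax=6]  = -18
Without intervention: Price = -Demand + 5  [with Demand=-3]  = 8; Supply = max(Demand, Price) - 2  [with Demand=-3, Price=8]  = 6; Revenue = min(Supply, Demand) + 3  [with Supply=6, Demand=-3]  = 0; Tax = max(Revenue, Supply) + 5  [with Revenue=0, Supply=6]  = 11; Profit = -3·Tax  [with Tax=11]  = -33.
Change = -18 − (-33) = 15.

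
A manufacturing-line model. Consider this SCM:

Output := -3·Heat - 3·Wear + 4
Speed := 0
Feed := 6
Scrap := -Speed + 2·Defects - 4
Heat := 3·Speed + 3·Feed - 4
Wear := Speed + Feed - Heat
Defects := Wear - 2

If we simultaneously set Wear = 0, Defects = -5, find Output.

-38

Under do(Wear = 0, Defects = -5), each intervened variable's structural equation is replaced by its fixed value.
Heat = 3·Speed + 3·Feed - 4  [with Speed=0, Feed=6]  = 14
Output = -3·Heat - 3·Wear + 4  [with Heat=14, Wear=0]  = -38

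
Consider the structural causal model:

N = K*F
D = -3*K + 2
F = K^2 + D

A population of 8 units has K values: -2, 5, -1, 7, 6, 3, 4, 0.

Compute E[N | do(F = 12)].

The intervention sets F=12 in all 8 units regardless of K. Recomputing N per unit gives -24, 60, -12, 84, 72, 36, 48, 0; average 33.

33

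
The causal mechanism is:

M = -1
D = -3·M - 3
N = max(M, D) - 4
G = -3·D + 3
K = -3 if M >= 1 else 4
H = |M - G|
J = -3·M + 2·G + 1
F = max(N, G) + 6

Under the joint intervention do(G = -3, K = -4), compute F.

The joint intervention fixes G = -3, K = -4, removing each variable's own equation.
D = -3·M - 3  [with M=-1]  = 0
N = max(M, D) - 4  [with M=-1, D=0]  = -4
F = max(N, G) + 6  [with N=-4, G=-3]  = 3

3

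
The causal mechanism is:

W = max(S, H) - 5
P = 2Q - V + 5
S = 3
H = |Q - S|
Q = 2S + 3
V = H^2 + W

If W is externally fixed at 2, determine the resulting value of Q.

9

The intervention breaks the incoming arrows to W: W = max(S, H) - 5 no longer applies, and W = 2.
Since Q is not a descendant of the intervened variable, it is unaffected.
Q = 2S + 3  [with S=3]  = 9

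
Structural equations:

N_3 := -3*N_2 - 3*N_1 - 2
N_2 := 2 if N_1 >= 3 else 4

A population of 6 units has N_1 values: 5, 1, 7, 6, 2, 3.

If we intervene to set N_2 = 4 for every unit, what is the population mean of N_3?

-26

Every unit gets N_2=4 under the intervention. N_3 values become -29, -17, -35, -32, -20, -23; E[N_3|do(N_2=4)] = -26.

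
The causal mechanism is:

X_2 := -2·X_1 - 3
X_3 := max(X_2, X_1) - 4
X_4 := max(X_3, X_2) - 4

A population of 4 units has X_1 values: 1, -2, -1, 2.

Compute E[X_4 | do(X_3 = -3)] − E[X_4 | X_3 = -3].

Every unit gets X_3=-3 under the intervention. X_4 values become -7, -3, -5, -7; E[X_4|do(X_3=-3)] = -5.5.
E[X_4|X_3=-3] averages over only the 2 units with X_3=-3 (X_1 = 1, -2): X_4 = -7, -3, mean -5.
Difference = -5.5 − (-5) = -0.5.

-0.5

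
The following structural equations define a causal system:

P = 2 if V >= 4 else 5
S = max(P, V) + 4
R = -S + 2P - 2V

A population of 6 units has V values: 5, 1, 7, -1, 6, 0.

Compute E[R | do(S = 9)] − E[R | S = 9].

The intervention sets S=9 in all 6 units regardless of V. Recomputing R per unit gives -15, -1, -19, 3, -17, 1; average -8.
E[R|S=9] averages over only the 4 units with S=9 (V = 5, 1, -1, 0): R = -15, -1, 3, 1, mean -3.
Difference = -8 − (-3) = -5.

-5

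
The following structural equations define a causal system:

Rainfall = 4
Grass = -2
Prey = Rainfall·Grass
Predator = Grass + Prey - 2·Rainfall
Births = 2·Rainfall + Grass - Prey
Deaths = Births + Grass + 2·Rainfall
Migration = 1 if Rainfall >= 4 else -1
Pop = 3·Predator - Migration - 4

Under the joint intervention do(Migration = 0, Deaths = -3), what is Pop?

-58

Under do(Migration = 0, Deaths = -3), each intervened variable's structural equation is replaced by its fixed value.
Prey = Rainfall·Grass  [with Rainfall=4, Grass=-2]  = -8
Predator = Grass + Prey - 2·Rainfall  [with Grass=-2, Prey=-8, Rainfall=4]  = -18
Pop = 3·Predator - Migration - 4  [with Predator=-18, Migration=0]  = -58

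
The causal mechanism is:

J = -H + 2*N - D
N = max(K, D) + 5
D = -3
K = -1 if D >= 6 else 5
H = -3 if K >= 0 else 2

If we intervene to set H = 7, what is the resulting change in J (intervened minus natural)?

do(H=7) replaces the equation H = -3 if K >= 0 else 2 with the constant H = 7.
K = -1 if D >= 6 else 5  [with D=-3]  = 5
N = max(K, D) + 5  [with K=5, D=-3]  = 10
J = -H + 2*N - D  [with H=7, N=10, D=-3]  = 16
Without intervention: K = -1 if D >= 6 else 5  [with D=-3]  = 5; H = -3 if K >= 0 else 2  [with K=5]  = -3; N = max(K, D) + 5  [with K=5, D=-3]  = 10; J = -H + 2*N - D  [with H=-3, N=10, D=-3]  = 26.
Change = 16 − 26 = -10.

-10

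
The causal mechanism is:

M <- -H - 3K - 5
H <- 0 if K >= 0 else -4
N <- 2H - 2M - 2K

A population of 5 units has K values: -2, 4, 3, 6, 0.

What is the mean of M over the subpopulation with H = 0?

Conditioning on H=0 selects the 4 unit(s) with K ∈ {4, 3, 6, 0}. Their M values: -17, -14, -23, -5. Mean = -14.75.

-14.75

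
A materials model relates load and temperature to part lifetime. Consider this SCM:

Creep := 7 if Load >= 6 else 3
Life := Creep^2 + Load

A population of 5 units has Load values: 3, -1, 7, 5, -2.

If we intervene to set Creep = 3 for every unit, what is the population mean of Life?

11.4

The intervention sets Creep=3 in all 5 units regardless of Load. Recomputing Life per unit gives 12, 8, 16, 14, 7; average 11.4.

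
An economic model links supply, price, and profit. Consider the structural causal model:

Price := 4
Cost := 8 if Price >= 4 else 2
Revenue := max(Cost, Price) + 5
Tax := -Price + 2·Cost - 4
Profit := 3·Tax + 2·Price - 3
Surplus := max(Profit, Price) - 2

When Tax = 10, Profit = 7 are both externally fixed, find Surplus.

5

The joint intervention fixes Tax = 10, Profit = 7, removing each variable's own equation.
Surplus = max(Profit, Price) - 2  [with Profit=7, Price=4]  = 5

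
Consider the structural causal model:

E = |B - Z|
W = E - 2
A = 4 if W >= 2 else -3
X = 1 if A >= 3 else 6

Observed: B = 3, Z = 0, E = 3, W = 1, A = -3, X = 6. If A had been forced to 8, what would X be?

1

The intervention breaks the incoming arrows to A: A = 4 if W >= 2 else -3 no longer applies, and A = 8.
X = 1 if A >= 3 else 6  [with A=8]  = 1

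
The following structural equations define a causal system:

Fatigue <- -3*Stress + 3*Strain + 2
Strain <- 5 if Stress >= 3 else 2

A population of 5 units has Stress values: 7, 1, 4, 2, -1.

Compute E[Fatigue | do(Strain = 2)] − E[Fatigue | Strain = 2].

-5.8

The intervention sets Strain=2 in all 5 units regardless of Stress. Recomputing Fatigue per unit gives -13, 5, -4, 2, 11; average 0.2.
E[Fatigue|Strain=2] averages over only the 3 units with Strain=2 (Stress = 1, 2, -1): Fatigue = 5, 2, 11, mean 6.
Difference = 0.2 − 6 = -5.8.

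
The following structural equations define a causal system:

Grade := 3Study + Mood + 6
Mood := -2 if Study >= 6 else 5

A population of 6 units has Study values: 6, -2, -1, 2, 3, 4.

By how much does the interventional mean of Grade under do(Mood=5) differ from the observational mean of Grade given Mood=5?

2.4

Every unit gets Mood=5 under the intervention. Grade values become 29, 5, 8, 17, 20, 23; E[Grade|do(Mood=5)] = 17.
E[Grade|Mood=5] averages over only the 5 units with Mood=5 (Study = -2, -1, 2, 3, 4): Grade = 5, 8, 17, 20, 23, mean 14.6.
Difference = 17 − 14.6 = 2.4.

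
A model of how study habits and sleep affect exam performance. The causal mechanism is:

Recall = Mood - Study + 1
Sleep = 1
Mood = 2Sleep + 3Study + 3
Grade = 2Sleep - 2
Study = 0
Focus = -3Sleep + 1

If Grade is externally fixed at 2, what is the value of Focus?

-2

do(Grade=2) replaces the equation Grade = 2Sleep - 2 with the constant Grade = 2.
Focus is not downstream of the intervention, so its value is determined by the original equations.
Focus = -3Sleep + 1  [with Sleep=1]  = -2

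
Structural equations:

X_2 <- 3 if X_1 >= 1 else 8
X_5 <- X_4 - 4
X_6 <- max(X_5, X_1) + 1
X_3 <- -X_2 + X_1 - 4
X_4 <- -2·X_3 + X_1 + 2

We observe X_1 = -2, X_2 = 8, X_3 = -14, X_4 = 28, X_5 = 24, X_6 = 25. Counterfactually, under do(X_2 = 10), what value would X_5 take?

28

do(X_2=10) replaces the equation X_2 <- 3 if X_1 >= 1 else 8 with the constant X_2 = 10.
X_3 = -X_2 + X_1 - 4  [with X_2=10, X_1=-2]  = -16
X_4 = -2·X_3 + X_1 + 2  [with X_3=-16, X_1=-2]  = 32
X_5 = X_4 - 4  [with X_4=32]  = 28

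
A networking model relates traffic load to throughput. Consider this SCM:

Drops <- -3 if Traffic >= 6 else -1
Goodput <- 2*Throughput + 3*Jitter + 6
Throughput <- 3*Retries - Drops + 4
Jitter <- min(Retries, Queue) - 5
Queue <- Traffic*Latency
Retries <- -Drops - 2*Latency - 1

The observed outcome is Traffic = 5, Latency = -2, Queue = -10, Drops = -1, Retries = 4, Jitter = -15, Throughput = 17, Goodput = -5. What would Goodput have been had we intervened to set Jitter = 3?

Intervening sets Jitter = 3 and removes its equation (Jitter <- min(Retries, Queue) - 5).
Drops = -3 if Traffic >= 6 else -1  [with Traffic=5]  = -1
Retries = -Drops - 2*Latency - 1  [with Drops=-1, Latency=-2]  = 4
Throughput = 3*Retries - Drops + 4  [with Retries=4, Drops=-1]  = 17
Goodput = 2*Throughput + 3*Jitter + 6  [with Throughput=17, Jitter=3]  = 49

49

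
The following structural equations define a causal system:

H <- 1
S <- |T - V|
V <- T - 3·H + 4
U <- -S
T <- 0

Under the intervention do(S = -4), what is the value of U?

4

Intervening sets S = -4 and removes its equation (S <- |T - V|).
U = -S  [with S=-4]  = 4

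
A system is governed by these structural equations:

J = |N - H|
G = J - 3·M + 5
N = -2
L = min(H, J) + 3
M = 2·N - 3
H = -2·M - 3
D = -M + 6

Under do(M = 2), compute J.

Under do(M=2), the mechanism M = 2·N - 3 is discarded; M is fixed at 2.
H = -2·M - 3  [with M=2]  = -7
J = |N - H|  [with N=-2, H=-7]  = 5

5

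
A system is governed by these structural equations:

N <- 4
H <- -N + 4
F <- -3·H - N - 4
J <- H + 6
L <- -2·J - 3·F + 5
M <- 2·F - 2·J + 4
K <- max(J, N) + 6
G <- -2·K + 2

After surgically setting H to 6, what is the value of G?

-34

do(H=6) replaces the equation H <- -N + 4 with the constant H = 6.
J = H + 6  [with H=6]  = 12
K = max(J, N) + 6  [with J=12, N=4]  = 18
G = -2·K + 2  [with K=18]  = -34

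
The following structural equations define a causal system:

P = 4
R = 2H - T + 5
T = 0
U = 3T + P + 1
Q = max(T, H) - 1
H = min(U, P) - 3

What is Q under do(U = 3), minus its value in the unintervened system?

The intervention breaks the incoming arrows to U: U = 3T + P + 1 no longer applies, and U = 3.
H = min(U, P) - 3  [with U=3, P=4]  = 0
Q = max(T, H) - 1  [with T=0, H=0]  = -1
Without intervention: U = 3T + P + 1  [with T=0, P=4]  = 5; H = min(U, P) - 3  [with U=5, P=4]  = 1; Q = max(T, H) - 1  [with T=0, H=1]  = 0.
Change = -1 − 0 = -1.

-1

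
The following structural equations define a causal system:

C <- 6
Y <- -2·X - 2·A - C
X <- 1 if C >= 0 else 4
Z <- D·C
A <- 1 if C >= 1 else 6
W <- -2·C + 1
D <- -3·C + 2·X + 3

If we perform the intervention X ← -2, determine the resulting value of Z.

The intervention breaks the incoming arrows to X: X <- 1 if C >= 0 else 4 no longer applies, and X = -2.
D = -3·C + 2·X + 3  [with C=6, X=-2]  = -19
Z = D·C  [with D=-19, C=6]  = -114

-114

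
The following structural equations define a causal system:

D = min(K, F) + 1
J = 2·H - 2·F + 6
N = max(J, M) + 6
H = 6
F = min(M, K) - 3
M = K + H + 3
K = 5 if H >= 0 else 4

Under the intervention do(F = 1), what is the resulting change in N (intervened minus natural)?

The intervention breaks the incoming arrows to F: F = min(M, K) - 3 no longer applies, and F = 1.
K = 5 if H >= 0 else 4  [with H=6]  = 5
M = K + H + 3  [with K=5, H=6]  = 14
J = 2·H - 2·F + 6  [with H=6, F=1]  = 16
N = max(J, M) + 6  [with J=16, M=14]  = 22
Without intervention: K = 5 if H >= 0 else 4  [with H=6]  = 5; M = K + H + 3  [with K=5, H=6]  = 14; F = min(M, K) - 3  [with M=14, K=5]  = 2; J = 2·H - 2·F + 6  [with H=6, F=2]  = 14; N = max(J, M) + 6  [with J=14, M=14]  = 20.
Change = 22 − 20 = 2.

2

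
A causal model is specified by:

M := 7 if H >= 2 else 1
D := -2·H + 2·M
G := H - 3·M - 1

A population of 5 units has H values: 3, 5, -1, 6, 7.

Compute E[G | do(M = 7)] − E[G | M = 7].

-1.25

Every unit gets M=7 under the intervention. G values become -19, -17, -23, -16, -15; E[G|do(M=7)] = -18.
E[G|M=7] averages over only the 4 units with M=7 (H = 3, 5, 6, 7): G = -19, -17, -16, -15, mean -16.75.
Difference = -18 − (-16.75) = -1.25.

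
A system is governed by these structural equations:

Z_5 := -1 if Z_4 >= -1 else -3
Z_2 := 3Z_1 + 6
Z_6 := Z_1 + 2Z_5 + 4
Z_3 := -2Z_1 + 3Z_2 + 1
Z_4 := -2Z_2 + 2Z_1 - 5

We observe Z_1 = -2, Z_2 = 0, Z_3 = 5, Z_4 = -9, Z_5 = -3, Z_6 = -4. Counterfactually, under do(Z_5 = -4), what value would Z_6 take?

-6

The intervention breaks the incoming arrows to Z_5: Z_5 := -1 if Z_4 >= -1 else -3 no longer applies, and Z_5 = -4.
Z_6 = Z_1 + 2Z_5 + 4  [with Z_1=-2, Z_5=-4]  = -6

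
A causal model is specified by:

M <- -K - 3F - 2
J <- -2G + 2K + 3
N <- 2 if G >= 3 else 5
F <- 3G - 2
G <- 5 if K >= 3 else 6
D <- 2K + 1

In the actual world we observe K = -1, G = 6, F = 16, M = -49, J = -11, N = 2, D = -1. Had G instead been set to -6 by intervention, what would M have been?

Under do(G=-6), the mechanism G <- 5 if K >= 3 else 6 is discarded; G is fixed at -6.
F = 3G - 2  [with G=-6]  = -20
M = -K - 3F - 2  [with K=-1, F=-20]  = 59

59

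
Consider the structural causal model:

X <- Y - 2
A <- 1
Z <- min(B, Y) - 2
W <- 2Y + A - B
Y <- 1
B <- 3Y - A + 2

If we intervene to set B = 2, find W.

The intervention breaks the incoming arrows to B: B <- 3Y - A + 2 no longer applies, and B = 2.
W = 2Y + A - B  [with Y=1, A=1, B=2]  = 1

1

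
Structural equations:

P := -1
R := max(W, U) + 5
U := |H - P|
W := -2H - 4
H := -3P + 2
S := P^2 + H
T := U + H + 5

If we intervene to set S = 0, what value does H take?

5

Under do(S=0), the mechanism S := P^2 + H is discarded; S is fixed at 0.
Since H is not a descendant of the intervened variable, it is unaffected.
H = -3P + 2  [with P=-1]  = 5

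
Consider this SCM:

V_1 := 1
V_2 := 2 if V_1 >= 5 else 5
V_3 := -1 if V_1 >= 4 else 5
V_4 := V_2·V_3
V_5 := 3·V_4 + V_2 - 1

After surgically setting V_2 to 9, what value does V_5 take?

143

do(V_2=9) replaces the equation V_2 := 2 if V_1 >= 5 else 5 with the constant V_2 = 9.
V_3 = -1 if V_1 >= 4 else 5  [with V_1=1]  = 5
V_4 = V_2·V_3  [with V_2=9, V_3=5]  = 45
V_5 = 3·V_4 + V_2 - 1  [with V_4=45, V_2=9]  = 143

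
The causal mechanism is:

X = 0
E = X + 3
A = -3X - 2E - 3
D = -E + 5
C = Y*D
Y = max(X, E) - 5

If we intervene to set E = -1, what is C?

-30

Under do(E=-1), the mechanism E = X + 3 is discarded; E is fixed at -1.
Y = max(X, E) - 5  [with X=0, E=-1]  = -5
D = -E + 5  [with E=-1]  = 6
C = Y*D  [with Y=-5, D=6]  = -30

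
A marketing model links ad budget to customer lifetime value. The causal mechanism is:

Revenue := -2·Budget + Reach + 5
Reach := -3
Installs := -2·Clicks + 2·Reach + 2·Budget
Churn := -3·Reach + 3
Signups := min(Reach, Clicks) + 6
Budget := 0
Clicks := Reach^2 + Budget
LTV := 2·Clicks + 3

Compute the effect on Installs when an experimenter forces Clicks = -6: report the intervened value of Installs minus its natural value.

The intervention breaks the incoming arrows to Clicks: Clicks := Reach^2 + Budget no longer applies, and Clicks = -6.
Installs = -2·Clicks + 2·Reach + 2·Budget  [with Clicks=-6, Reach=-3, Budget=0]  = 6
Without intervention: Clicks = Reach^2 + Budget  [with Reach=-3, Budget=0]  = 9; Installs = -2·Clicks + 2·Reach + 2·Budget  [with Clicks=9, Reach=-3, Budget=0]  = -24.
Change = 6 − (-24) = 30.

30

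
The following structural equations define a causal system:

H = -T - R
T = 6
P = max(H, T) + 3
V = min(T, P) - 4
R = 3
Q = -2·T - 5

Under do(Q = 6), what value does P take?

9

The intervention breaks the incoming arrows to Q: Q = -2·T - 5 no longer applies, and Q = 6.
Since P is not a descendant of the intervened variable, it is unaffected.
H = -T - R  [with T=6, R=3]  = -9
P = max(H, T) + 3  [with H=-9, T=6]  = 9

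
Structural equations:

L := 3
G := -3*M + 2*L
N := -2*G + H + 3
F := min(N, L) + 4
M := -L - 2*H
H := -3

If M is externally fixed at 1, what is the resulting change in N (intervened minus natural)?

-12

do(M=1) replaces the equation M := -L - 2*H with the constant M = 1.
G = -3*M + 2*L  [with M=1, L=3]  = 3
N = -2*G + H + 3  [with G=3, H=-3]  = -6
Without intervention: M = -L - 2*H  [with L=3, H=-3]  = 3; G = -3*M + 2*L  [with M=3, L=3]  = -3; N = -2*G + H + 3  [with G=-3, H=-3]  = 6.
Change = -6 − 6 = -12.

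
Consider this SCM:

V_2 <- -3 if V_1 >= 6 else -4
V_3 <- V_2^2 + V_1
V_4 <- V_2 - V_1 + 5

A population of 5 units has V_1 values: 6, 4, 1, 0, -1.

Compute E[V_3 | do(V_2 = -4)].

18

The intervention sets V_2=-4 in all 5 units regardless of V_1. Recomputing V_3 per unit gives 22, 20, 17, 16, 15; average 18.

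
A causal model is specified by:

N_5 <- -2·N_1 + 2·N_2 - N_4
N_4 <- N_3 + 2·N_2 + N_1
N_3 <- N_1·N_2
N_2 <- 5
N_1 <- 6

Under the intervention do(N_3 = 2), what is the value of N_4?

The intervention breaks the incoming arrows to N_3: N_3 <- N_1·N_2 no longer applies, and N_3 = 2.
N_4 = N_3 + 2·N_2 + N_1  [with N_3=2, N_2=5, N_1=6]  = 18

18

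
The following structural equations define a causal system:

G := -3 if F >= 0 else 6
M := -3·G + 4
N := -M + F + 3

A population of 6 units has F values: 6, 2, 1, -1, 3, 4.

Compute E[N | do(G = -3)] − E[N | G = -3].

-0.7

do(G=-3) breaks G's dependence on F. With G=-3 fixed, N across the units is -4, -8, -9, -11, -7, -6, mean -7.5.
Conditioning on G=-3 selects the 5 unit(s) with F ∈ {6, 2, 1, 3, 4}. Their N values: -4, -8, -9, -7, -6. Mean = -6.8.
Difference = -7.5 − (-6.8) = -0.7.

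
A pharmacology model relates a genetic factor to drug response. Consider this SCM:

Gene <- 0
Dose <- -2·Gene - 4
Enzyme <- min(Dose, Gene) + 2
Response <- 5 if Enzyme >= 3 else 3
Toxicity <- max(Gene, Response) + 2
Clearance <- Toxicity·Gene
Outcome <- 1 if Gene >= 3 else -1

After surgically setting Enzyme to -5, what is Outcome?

-1

The intervention breaks the incoming arrows to Enzyme: Enzyme <- min(Dose, Gene) + 2 no longer applies, and Enzyme = -5.
Outcome is not downstream of the intervention, so its value is determined by the original equations.
Outcome = 1 if Gene >= 3 else -1  [with Gene=0]  = -1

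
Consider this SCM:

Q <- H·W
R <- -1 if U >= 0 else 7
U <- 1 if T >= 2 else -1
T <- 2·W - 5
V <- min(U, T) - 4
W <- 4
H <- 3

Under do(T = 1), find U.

-1

The intervention breaks the incoming arrows to T: T <- 2·W - 5 no longer applies, and T = 1.
U = 1 if T >= 2 else -1  [with T=1]  = -1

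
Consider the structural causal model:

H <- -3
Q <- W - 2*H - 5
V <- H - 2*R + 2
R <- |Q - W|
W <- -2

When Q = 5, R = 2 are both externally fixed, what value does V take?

-5

Setting Q = 5, R = 2 by intervention discards those variables' equations.
V = H - 2*R + 2  [with H=-3, R=2]  = -5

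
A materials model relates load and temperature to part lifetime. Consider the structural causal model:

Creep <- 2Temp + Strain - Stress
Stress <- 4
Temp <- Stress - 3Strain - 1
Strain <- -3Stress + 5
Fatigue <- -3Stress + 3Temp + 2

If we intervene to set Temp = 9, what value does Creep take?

The intervention breaks the incoming arrows to Temp: Temp <- Stress - 3Strain - 1 no longer applies, and Temp = 9.
Strain = -3Stress + 5  [with Stress=4]  = -7
Creep = 2Temp + Strain - Stress  [with Temp=9, Strain=-7, Stress=4]  = 7

7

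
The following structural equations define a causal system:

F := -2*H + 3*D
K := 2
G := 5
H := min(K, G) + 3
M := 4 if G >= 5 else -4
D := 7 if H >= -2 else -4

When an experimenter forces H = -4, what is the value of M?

The intervention breaks the incoming arrows to H: H := min(K, G) + 3 no longer applies, and H = -4.
No directed path runs from H to M, so M keeps its natural value.
M = 4 if G >= 5 else -4  [with G=5]  = 4

4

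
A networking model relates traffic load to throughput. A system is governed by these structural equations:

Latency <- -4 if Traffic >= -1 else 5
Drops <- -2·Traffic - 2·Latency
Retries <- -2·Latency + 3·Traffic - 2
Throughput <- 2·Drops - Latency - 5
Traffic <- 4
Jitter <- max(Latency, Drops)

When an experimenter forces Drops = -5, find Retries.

18

The intervention breaks the incoming arrows to Drops: Drops <- -2·Traffic - 2·Latency no longer applies, and Drops = -5.
Retries is not downstream of the intervention, so its value is determined by the original equations.
Latency = -4 if Traffic >= -1 else 5  [with Traffic=4]  = -4
Retries = -2·Latency + 3·Traffic - 2  [with Latency=-4, Traffic=4]  = 18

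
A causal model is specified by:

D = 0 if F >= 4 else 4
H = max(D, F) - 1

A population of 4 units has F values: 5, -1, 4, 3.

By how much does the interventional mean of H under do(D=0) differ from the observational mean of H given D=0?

The intervention sets D=0 in all 4 units regardless of F. Recomputing H per unit gives 4, -1, 3, 2; average 2.
Conditioning on D=0 selects the 2 unit(s) with F ∈ {5, 4}. Their H values: 4, 3. Mean = 3.5.
Difference = 2 − 3.5 = -1.5.

-1.5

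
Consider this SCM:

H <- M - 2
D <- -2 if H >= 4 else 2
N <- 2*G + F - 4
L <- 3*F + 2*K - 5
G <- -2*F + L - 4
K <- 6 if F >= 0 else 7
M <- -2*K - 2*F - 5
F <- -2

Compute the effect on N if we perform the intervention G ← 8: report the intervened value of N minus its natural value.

do(G=8) replaces the equation G <- -2*F + L - 4 with the constant G = 8.
N = 2*G + F - 4  [with G=8, F=-2]  = 10
Without intervention: K = 6 if F >= 0 else 7  [with F=-2]  = 7; L = 3*F + 2*K - 5  [with F=-2, K=7]  = 3; G = -2*F + L - 4  [with F=-2, L=3]  = 3; N = 2*G + F - 4  [with G=3, F=-2]  = 0.
Change = 10 − 0 = 10.

10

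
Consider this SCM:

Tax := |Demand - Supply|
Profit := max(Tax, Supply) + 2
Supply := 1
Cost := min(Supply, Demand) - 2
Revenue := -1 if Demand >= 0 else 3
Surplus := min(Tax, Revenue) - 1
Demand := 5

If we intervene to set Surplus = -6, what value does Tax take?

The intervention breaks the incoming arrows to Surplus: Surplus := min(Tax, Revenue) - 1 no longer applies, and Surplus = -6.
Tax is not downstream of the intervention, so its value is determined by the original equations.
Tax = |Demand - Supply|  [with Demand=5, Supply=1]  = 4

4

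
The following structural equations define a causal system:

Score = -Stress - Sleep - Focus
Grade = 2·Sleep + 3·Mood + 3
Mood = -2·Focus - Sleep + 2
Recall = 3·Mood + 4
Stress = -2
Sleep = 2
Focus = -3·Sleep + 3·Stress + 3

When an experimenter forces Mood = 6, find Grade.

Under do(Mood=6), the mechanism Mood = -2·Focus - Sleep + 2 is discarded; Mood is fixed at 6.
Grade = 2·Sleep + 3·Mood + 3  [with Sleep=2, Mood=6]  = 25

25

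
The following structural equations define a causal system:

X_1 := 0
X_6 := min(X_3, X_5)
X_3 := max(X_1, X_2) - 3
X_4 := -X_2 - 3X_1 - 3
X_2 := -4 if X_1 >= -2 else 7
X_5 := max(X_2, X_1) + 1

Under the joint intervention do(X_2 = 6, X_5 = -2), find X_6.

Setting X_2 = 6, X_5 = -2 by intervention discards those variables' equations.
X_3 = max(X_1, X_2) - 3  [with X_1=0, X_2=6]  = 3
X_6 = min(X_3, X_5)  [with X_3=3, X_5=-2]  = -2

-2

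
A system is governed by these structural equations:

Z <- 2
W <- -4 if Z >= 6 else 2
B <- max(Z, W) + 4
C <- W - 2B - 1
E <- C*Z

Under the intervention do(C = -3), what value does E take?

-6

Intervening sets C = -3 and removes its equation (C <- W - 2B - 1).
E = C*Z  [with C=-3, Z=2]  = -6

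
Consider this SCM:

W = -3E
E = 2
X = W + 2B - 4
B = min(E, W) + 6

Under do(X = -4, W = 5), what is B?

Setting X = -4, W = 5 by intervention discards those variables' equations.
B = min(E, W) + 6  [with E=2, W=5]  = 8

8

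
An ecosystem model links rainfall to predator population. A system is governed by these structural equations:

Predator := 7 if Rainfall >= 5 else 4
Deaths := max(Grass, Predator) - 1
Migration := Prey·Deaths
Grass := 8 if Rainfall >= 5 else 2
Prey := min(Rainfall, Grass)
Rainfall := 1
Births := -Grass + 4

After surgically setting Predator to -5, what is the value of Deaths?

1

Under do(Predator=-5), the mechanism Predator := 7 if Rainfall >= 5 else 4 is discarded; Predator is fixed at -5.
Grass = 8 if Rainfall >= 5 else 2  [with Rainfall=1]  = 2
Deaths = max(Grass, Predator) - 1  [with Grass=2, Predator=-5]  = 1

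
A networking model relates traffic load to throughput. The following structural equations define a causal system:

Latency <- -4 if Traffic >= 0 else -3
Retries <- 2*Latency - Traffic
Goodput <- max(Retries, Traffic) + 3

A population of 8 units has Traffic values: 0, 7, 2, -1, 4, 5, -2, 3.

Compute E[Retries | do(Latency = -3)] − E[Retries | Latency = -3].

-3.75

The intervention sets Latency=-3 in all 8 units regardless of Traffic. Recomputing Retries per unit gives -6, -13, -8, -5, -10, -11, -4, -9; average -8.25.
Conditioning on Latency=-3 selects the 2 unit(s) with Traffic ∈ {-1, -2}. Their Retries values: -5, -4. Mean = -4.5.
Difference = -8.25 − (-4.5) = -3.75.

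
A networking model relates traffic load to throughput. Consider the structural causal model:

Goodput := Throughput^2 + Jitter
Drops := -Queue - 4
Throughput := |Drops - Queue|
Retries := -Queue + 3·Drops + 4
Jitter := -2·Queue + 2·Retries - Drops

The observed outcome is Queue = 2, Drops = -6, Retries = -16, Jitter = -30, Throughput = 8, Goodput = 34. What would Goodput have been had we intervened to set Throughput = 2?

-26

The intervention breaks the incoming arrows to Throughput: Throughput := |Drops - Queue| no longer applies, and Throughput = 2.
Drops = -Queue - 4  [with Queue=2]  = -6
Retries = -Queue + 3·Drops + 4  [with Queue=2, Drops=-6]  = -16
Jitter = -2·Queue + 2·Retries - Drops  [with Queue=2, Retries=-16, Drops=-6]  = -30
Goodput = Throughput^2 + Jitter  [with Throughput=2, Jitter=-30]  = -26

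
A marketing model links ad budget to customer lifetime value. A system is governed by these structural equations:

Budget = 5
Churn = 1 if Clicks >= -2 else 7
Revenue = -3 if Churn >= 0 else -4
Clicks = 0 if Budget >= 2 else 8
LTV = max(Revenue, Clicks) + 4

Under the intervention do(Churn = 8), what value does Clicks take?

0

Under do(Churn=8), the mechanism Churn = 1 if Clicks >= -2 else 7 is discarded; Churn is fixed at 8.
Since Clicks is not a descendant of the intervened variable, it is unaffected.
Clicks = 0 if Budget >= 2 else 8  [with Budget=5]  = 0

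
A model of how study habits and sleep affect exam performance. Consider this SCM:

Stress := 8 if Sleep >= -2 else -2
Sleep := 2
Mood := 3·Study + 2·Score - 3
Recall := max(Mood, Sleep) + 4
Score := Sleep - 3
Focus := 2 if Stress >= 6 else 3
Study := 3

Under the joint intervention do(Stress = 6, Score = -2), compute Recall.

Under do(Stress = 6, Score = -2), each intervened variable's structural equation is replaced by its fixed value.
Mood = 3·Study + 2·Score - 3  [with Study=3, Score=-2]  = 2
Recall = max(Mood, Sleep) + 4  [with Mood=2, Sleep=2]  = 6

6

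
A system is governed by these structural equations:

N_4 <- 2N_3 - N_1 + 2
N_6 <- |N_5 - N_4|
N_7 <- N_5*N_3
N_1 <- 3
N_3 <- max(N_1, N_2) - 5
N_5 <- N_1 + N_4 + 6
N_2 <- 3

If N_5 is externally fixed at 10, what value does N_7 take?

-20

Under do(N_5=10), the mechanism N_5 <- N_1 + N_4 + 6 is discarded; N_5 is fixed at 10.
N_3 = max(N_1, N_2) - 5  [with N_1=3, N_2=3]  = -2
N_7 = N_5*N_3  [with N_5=10, N_3=-2]  = -20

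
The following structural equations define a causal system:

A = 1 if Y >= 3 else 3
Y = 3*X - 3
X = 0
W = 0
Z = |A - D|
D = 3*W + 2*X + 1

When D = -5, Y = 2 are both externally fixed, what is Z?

Setting D = -5, Y = 2 by intervention discards those variables' equations.
A = 1 if Y >= 3 else 3  [with Y=2]  = 3
Z = |A - D|  [with A=3, D=-5]  = 8

8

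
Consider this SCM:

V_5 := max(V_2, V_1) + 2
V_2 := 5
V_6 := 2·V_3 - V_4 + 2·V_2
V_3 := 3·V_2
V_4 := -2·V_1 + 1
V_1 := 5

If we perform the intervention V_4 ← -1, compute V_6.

41

Under do(V_4=-1), the mechanism V_4 := -2·V_1 + 1 is discarded; V_4 is fixed at -1.
V_3 = 3·V_2  [with V_2=5]  = 15
V_6 = 2·V_3 - V_4 + 2·V_2  [with V_3=15, V_4=-1, V_2=5]  = 41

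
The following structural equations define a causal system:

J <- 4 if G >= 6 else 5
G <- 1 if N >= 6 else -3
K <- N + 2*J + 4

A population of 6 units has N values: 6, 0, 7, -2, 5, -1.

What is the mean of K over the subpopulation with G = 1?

20.5

Observing G=1 restricts to units where G's equation naturally yields 1: N ∈ {6, 7}. In that subpopulation K = 20, 21, mean 20.5.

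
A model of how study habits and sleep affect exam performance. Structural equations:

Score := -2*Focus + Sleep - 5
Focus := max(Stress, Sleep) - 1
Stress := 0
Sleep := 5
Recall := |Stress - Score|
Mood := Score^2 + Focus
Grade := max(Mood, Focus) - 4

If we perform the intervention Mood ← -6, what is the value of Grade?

Under do(Mood=-6), the mechanism Mood := Score^2 + Focus is discarded; Mood is fixed at -6.
Focus = max(Stress, Sleep) - 1  [with Stress=0, Sleep=5]  = 4
Grade = max(Mood, Focus) - 4  [with Mood=-6, Focus=4]  = 0

0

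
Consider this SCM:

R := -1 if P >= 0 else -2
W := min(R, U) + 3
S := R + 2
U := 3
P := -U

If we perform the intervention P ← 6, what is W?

Under do(P=6), the mechanism P := -U is discarded; P is fixed at 6.
R = -1 if P >= 0 else -2  [with P=6]  = -1
W = min(R, U) + 3  [with R=-1, U=3]  = 2

2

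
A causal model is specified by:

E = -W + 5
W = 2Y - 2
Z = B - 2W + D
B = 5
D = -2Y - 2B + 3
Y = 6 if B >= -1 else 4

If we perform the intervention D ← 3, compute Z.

-12

do(D=3) replaces the equation D = -2Y - 2B + 3 with the constant D = 3.
Y = 6 if B >= -1 else 4  [with B=5]  = 6
W = 2Y - 2  [with Y=6]  = 10
Z = B - 2W + D  [with B=5, W=10, D=3]  = -12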